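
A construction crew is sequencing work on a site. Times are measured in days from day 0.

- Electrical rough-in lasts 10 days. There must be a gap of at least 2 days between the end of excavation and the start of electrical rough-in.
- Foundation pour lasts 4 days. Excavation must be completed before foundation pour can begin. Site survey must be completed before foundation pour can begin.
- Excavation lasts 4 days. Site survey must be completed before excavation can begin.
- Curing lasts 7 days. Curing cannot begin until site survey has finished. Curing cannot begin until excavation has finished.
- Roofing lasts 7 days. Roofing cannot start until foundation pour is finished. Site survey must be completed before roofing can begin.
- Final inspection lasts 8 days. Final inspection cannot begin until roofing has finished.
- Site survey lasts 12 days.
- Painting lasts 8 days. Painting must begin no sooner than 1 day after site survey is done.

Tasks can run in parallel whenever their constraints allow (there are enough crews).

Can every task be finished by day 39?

Yes

Site survey has no prerequisites, so it starts at day 0 and finishes at day 12.
After site survey (finishes day 12, plus 1-day gap → day 13), painting can start at day 13 and finishes at day 21.
Excavation cannot begin until site survey (finishes day 12). It runs from day 12 to 12 + 4 = day 16.
Electrical rough-in cannot begin until excavation (finishes day 16, plus 2-day gap → day 18). It runs from day 18 to 18 + 10 = day 28.
For curing: site survey (finishes day 12); excavation (finishes day 16). Taking the maximum gives a start of day 16, and it finishes at 16 + 7 = day 23.
Foundation pour has to wait for excavation (finishes day 16); site survey (finishes day 12). The latest of these is day 16, so foundation pour runs day 16 to 16 + 4 = day 20.
Roofing needs all of foundation pour (finishes day 20); site survey (finishes day 12). That puts its earliest start at day 20; it finishes at 20 + 7 = day 27.
After roofing (finishes day 27), final inspection can start at day 27 and finishes at day 35.
Every task is finished by day 35, which is no later than the deadline of 39, so the schedule is feasible.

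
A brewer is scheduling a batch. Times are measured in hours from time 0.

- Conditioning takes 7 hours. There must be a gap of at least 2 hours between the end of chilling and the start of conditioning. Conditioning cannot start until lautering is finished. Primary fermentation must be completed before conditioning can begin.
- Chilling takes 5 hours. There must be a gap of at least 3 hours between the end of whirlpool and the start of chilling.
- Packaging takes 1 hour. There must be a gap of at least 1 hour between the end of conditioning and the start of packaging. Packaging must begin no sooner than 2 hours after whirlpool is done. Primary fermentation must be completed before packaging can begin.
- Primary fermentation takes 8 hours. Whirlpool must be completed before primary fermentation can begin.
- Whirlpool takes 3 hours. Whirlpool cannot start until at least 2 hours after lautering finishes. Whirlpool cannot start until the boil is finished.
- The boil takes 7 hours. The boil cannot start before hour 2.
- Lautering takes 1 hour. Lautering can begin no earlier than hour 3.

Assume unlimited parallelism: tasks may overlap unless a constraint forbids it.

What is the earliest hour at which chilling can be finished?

20

The boil cannot begin until its own release at hour 2. It runs from hour 2 to 2 + 7 = hour 9.
After its own release at hour 3, lautering can start at hour 3 and finishes at hour 4.
For whirlpool: lautering (finishes hour 4, plus 2-hour gap → hour 6); the boil (finishes hour 9). Taking the maximum gives a start of hour 9, and it finishes at 9 + 3 = hour 12.
Chilling waits on whirlpool (finishes hour 12, plus 3-hour gap → hour 15), so it starts at hour 15 and finishes at 15 + 5 = hour 20.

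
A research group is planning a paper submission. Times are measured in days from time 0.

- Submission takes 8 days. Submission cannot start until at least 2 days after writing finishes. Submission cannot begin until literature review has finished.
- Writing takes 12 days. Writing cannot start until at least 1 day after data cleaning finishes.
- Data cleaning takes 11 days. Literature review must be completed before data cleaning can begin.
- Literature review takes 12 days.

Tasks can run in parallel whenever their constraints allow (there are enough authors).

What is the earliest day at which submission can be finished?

46

Nothing blocks literature review, so it runs from day 0 to day 12.
Data cleaning cannot begin until literature review (finishes day 12). It runs from day 12 to 12 + 11 = day 23.
Writing waits on data cleaning (finishes day 23, plus 1-day gap → day 24), so it starts at day 24 and finishes at 24 + 12 = day 36.
Submission cannot start until writing (finishes day 36, plus 2-day gap → day 38); literature review (finishes day 12). The controlling bound is day 38, so submission finishes at 38 + 8 = day 46.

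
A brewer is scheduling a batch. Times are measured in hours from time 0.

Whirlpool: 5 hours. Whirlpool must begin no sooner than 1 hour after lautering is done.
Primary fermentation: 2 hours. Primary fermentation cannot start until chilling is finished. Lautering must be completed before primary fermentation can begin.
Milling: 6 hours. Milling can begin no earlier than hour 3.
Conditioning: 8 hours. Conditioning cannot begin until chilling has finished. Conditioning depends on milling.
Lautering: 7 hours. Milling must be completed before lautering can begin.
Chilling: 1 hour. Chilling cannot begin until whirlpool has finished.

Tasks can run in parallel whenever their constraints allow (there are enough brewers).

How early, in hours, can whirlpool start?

Milling cannot begin until its own release at hour 3. It runs from hour 3 to 3 + 6 = hour 9.
Lautering cannot begin until milling (finishes hour 9). It runs from hour 9 to 9 + 7 = hour 16.
Whirlpool waits on lautering (finishes hour 16, plus 1-hour gap → hour 17), so the earliest it can start is hour 17.

17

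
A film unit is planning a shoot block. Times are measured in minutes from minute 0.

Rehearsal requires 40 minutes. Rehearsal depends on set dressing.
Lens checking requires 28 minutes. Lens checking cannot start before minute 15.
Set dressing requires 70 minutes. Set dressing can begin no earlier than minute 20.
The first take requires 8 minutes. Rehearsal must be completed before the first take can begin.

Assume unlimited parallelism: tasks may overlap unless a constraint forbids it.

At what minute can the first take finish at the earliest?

138

Set dressing waits on its own release at minute 20, so it starts at minute 20 and finishes at 20 + 70 = minute 90.
Rehearsal waits on set dressing (finishes minute 90), so it starts at minute 90 and finishes at 90 + 40 = minute 130.
The first take cannot begin until rehearsal (finishes minute 130). It runs from minute 130 to 130 + 8 = minute 138.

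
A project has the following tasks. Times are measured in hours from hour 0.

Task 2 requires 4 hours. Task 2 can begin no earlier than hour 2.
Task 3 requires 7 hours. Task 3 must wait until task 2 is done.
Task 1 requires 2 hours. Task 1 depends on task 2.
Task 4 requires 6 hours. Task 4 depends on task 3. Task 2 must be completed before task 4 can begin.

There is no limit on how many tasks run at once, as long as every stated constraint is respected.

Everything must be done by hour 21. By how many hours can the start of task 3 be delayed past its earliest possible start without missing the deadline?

2

After its own release at hour 2, task 2 can start at hour 2 and finishes at hour 6.
Task 3 waits on task 2 (finishes hour 6), so it starts at hour 6 and finishes at 6 + 7 = hour 13.

Working backward from the deadline:
To finish by hour 21, task 4 (duration 6) must start no later than hour 15.
Task 3 has to be done before task 4 (must start by hour 15). That means finishing by hour 15, i.e. starting by 15 − 7 = hour 8.
So task 3 can start as early as hour 6 and as late as hour 8, giving 8 − 6 = 2 hours of slack.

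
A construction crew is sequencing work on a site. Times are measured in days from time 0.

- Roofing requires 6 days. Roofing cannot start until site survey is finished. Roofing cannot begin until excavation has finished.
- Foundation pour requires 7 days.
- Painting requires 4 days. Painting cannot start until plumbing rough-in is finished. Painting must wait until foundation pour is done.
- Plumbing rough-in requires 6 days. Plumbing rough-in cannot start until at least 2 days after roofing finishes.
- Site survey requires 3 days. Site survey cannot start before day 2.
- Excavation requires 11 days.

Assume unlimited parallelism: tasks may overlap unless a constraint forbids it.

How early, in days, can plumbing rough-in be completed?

Nothing blocks excavation, so it runs from day 0 to day 11.
Site survey cannot begin until its own release at day 2. It runs from day 2 to 2 + 3 = day 5.
Roofing has to wait for site survey (finishes day 5); excavation (finishes day 11). The latest of these is day 11, so roofing runs day 11 to 11 + 6 = day 17.
Plumbing rough-in cannot begin until roofing (finishes day 17, plus 2-day gap → day 19). It runs from day 19 to 19 + 6 = day 25.

25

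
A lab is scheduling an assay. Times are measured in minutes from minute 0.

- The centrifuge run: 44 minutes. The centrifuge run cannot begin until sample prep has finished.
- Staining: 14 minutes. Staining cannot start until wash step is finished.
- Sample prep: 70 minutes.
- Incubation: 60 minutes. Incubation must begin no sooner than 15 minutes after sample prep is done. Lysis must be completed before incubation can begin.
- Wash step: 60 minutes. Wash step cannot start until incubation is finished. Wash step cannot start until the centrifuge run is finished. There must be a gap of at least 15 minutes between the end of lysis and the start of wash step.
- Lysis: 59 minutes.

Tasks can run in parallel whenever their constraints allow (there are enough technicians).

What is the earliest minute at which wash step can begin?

Nothing blocks lysis, so it runs from minute 0 to minute 59.
Sample prep can start immediately at minute 0; it finishes at minute 70.
The centrifuge run waits on sample prep (finishes minute 70), so it starts at minute 70 and finishes at 70 + 44 = minute 114.
Incubation needs all of sample prep (finishes minute 70, plus 15-minute gap → minute 85); lysis (finishes minute 59). That puts its earliest start at minute 85; it finishes at 85 + 60 = minute 145.
Wash step waits on incubation (finishes minute 145); the centrifuge run (finishes minute 114); lysis (finishes minute 59, plus 15-minute gap → minute 74). The latest of these is minute 145, which is the earliest wash step can start.

145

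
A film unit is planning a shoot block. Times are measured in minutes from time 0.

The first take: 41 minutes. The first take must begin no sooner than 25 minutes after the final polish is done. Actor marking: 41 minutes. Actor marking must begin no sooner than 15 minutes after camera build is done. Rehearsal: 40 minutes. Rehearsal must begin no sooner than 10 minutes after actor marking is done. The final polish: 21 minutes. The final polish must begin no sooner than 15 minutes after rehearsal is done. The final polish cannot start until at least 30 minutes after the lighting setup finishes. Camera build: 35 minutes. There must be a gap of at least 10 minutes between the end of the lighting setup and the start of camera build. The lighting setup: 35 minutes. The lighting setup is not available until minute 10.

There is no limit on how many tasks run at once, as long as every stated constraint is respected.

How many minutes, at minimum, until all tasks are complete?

298

The lighting setup cannot begin until its own release at minute 10. It runs from minute 10 to 10 + 35 = minute 45.
After the lighting setup (finishes minute 45, plus 10-minute gap → minute 55), camera build can start at minute 55 and finishes at minute 90.
Actor marking cannot begin until camera build (finishes minute 90, plus 15-minute gap → minute 105). It runs from minute 105 to 105 + 41 = minute 146.
After actor marking (finishes minute 146, plus 10-minute gap → minute 156), rehearsal can start at minute 156 and finishes at minute 196.
The final polish cannot start until rehearsal (finishes minute 196, plus 15-minute gap → minute 211); the lighting setup (finishes minute 45, plus 30-minute gap → minute 75). The controlling bound is minute 211, so the final polish finishes at 211 + 21 = minute 232.
The first take waits on the final polish (finishes minute 232, plus 25-minute gap → minute 257), so it starts at minute 257 and finishes at 257 + 41 = minute 298.
All tasks are finished once the last one completes. Finish times: The lighting setup at 45, Camera build at 90, Actor marking at 146, Rehearsal at 196, The final polish at 232, The first take at 298. The latest is minute 298.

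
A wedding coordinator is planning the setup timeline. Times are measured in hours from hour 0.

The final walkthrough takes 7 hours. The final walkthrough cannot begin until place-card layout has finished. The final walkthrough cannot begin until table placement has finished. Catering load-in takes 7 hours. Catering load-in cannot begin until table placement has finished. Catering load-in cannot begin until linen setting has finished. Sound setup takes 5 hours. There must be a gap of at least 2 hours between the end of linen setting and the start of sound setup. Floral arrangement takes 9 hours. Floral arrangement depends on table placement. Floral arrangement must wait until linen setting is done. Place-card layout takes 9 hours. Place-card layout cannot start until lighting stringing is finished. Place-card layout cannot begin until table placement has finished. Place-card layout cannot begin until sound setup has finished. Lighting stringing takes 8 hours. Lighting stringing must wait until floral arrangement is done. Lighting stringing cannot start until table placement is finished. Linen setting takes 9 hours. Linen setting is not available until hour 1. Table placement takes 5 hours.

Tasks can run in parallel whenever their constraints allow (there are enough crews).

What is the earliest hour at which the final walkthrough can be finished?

Linen setting cannot begin until its own release at hour 1. It runs from hour 1 to 1 + 9 = hour 10.
After linen setting (finishes hour 10, plus 2-hour gap → hour 12), sound setup can start at hour 12 and finishes at hour 17.
Table placement has no prerequisites, so it starts at hour 0 and finishes at hour 5.
Floral arrangement cannot start until table placement (finishes hour 5); linen setting (finishes hour 10). The controlling bound is hour 10, so floral arrangement finishes at 10 + 9 = hour 19.
Lighting stringing has to wait for floral arrangement (finishes hour 19); table placement (finishes hour 5). The latest of these is hour 19, so lighting stringing runs hour 19 to 19 + 8 = hour 27.
For place-card layout: lighting stringing (finishes hour 27); table placement (finishes hour 5); sound setup (finishes hour 17). Taking the maximum gives a start of hour 27, and it finishes at 27 + 9 = hour 36.
For the final walkthrough: place-card layout (finishes hour 36); table placement (finishes hour 5). Taking the maximum gives a start of hour 36, and it finishes at 36 + 7 = hour 43.

43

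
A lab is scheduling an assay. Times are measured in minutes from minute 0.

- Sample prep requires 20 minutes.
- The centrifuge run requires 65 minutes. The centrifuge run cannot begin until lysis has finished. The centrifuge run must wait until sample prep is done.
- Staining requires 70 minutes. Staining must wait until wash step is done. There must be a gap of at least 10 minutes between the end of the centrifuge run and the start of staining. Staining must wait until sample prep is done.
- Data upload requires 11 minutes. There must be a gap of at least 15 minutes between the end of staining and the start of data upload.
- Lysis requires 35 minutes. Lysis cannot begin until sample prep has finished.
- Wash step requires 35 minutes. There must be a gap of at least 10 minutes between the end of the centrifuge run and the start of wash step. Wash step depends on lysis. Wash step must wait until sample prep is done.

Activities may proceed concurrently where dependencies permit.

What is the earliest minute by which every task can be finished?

261

Sample prep has no prerequisites, so it starts at minute 0 and finishes at minute 20.
Lysis cannot begin until sample prep (finishes minute 20). It runs from minute 20 to 20 + 35 = minute 55.
The centrifuge run cannot start until lysis (finishes minute 55); sample prep (finishes minute 20). The controlling bound is minute 55, so the centrifuge run finishes at 55 + 65 = minute 120.
Wash step needs all of the centrifuge run (finishes minute 120, plus 10-minute gap → minute 130); lysis (finishes minute 55); sample prep (finishes minute 20). That puts its earliest start at minute 130; it finishes at 130 + 35 = minute 165.
For staining: wash step (finishes minute 165); the centrifuge run (finishes minute 120, plus 10-minute gap → minute 130); sample prep (finishes minute 20). Taking the maximum gives a start of minute 165, and it finishes at 165 + 70 = minute 235.
After staining (finishes minute 235, plus 15-minute gap → minute 250), data upload can start at minute 250 and finishes at minute 261.
All tasks are finished once the last one completes. Finish times: Sample prep at 20, Lysis at 55, The centrifuge run at 120, Wash step at 165, Staining at 235, Data upload at 261. The latest is minute 261.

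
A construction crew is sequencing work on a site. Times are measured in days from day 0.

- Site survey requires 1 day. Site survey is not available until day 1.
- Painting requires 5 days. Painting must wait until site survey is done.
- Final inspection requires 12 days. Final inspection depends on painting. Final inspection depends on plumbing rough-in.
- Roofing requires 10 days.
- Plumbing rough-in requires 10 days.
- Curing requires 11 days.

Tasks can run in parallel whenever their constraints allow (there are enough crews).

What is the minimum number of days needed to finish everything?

22

Nothing blocks plumbing rough-in, so it runs from day 0 to day 10.
Nothing blocks roofing, so it runs from day 0 to day 10.
Nothing blocks curing, so it runs from day 0 to day 11.
After its own release at day 1, site survey can start at day 1 and finishes at day 2.
Painting waits on site survey (finishes day 2), so it starts at day 2 and finishes at 2 + 5 = day 7.
For final inspection: painting (finishes day 7); plumbing rough-in (finishes day 10). Taking the maximum gives a start of day 10, and it finishes at 10 + 12 = day 22.
All tasks are finished once the last one completes. Finish times: Site survey at 2, Curing at 11, Roofing at 10, Plumbing rough-in at 10, Painting at 7, Final inspection at 22. The latest is day 22.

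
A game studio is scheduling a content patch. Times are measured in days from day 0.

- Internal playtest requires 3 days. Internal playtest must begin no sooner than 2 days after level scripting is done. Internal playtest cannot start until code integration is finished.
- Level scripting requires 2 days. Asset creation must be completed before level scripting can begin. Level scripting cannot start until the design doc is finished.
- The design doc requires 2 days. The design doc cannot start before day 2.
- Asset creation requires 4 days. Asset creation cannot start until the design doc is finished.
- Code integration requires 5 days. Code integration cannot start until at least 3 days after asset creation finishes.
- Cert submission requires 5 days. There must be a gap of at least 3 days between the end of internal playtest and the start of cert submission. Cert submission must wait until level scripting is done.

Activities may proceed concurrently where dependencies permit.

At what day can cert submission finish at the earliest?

The design doc cannot begin until its own release at day 2. It runs from day 2 to 2 + 2 = day 4.
Asset creation cannot begin until the design doc (finishes day 4). It runs from day 4 to 4 + 4 = day 8.
Code integration cannot begin until asset creation (finishes day 8, plus 3-day gap → day 11). It runs from day 11 to 11 + 5 = day 16.
Level scripting has to wait for asset creation (finishes day 8); the design doc (finishes day 4). The latest of these is day 8, so level scripting runs day 8 to 8 + 2 = day 10.
Internal playtest cannot start until level scripting (finishes day 10, plus 2-day gap → day 12); code integration (finishes day 16). The controlling bound is day 16, so internal playtest finishes at 16 + 3 = day 19.
Cert submission needs all of internal playtest (finishes day 19, plus 3-day gap → day 22); level scripting (finishes day 10). That puts its earliest start at day 22; it finishes at 22 + 5 = day 27.

27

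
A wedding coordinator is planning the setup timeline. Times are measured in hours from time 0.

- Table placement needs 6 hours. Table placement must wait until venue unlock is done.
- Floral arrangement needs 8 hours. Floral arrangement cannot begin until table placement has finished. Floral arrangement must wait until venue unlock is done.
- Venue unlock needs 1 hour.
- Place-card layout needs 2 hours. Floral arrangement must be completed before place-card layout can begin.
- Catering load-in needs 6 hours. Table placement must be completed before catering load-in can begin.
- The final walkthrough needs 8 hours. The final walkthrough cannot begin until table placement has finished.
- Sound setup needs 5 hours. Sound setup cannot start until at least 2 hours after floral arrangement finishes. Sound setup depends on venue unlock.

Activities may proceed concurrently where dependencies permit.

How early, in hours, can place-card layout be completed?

Nothing blocks venue unlock, so it runs from hour 0 to hour 1.
Table placement cannot begin until venue unlock (finishes hour 1). It runs from hour 1 to 1 + 6 = hour 7.
Floral arrangement needs all of table placement (finishes hour 7); venue unlock (finishes hour 1). That puts its earliest start at hour 7; it finishes at 7 + 8 = hour 15.
Place-card layout cannot begin until floral arrangement (finishes hour 15). It runs from hour 15 to 15 + 2 = hour 17.

17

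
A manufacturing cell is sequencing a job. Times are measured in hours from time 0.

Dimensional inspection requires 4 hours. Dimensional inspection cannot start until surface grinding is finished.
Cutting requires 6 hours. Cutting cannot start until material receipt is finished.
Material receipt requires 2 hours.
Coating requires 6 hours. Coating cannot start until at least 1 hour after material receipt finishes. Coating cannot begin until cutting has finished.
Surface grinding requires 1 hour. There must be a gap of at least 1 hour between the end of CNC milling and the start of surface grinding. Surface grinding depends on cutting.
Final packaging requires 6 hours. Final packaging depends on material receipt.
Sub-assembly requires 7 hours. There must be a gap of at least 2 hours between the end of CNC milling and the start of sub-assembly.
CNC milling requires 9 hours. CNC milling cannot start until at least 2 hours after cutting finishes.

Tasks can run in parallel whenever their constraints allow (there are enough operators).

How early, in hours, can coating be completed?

Material receipt can start immediately at hour 0; it finishes at hour 2.
After material receipt (finishes hour 2), cutting can start at hour 2 and finishes at hour 8.
Coating cannot start until material receipt (finishes hour 2, plus 1-hour gap → hour 3); cutting (finishes hour 8). The controlling bound is hour 8, so coating finishes at 8 + 6 = hour 14.

14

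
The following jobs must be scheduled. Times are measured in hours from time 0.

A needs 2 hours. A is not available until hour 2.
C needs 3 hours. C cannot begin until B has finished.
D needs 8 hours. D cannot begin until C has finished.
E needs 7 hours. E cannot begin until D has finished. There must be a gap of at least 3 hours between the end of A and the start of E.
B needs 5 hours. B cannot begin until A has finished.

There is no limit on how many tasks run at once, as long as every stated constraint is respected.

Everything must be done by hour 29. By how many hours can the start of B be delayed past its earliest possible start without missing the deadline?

A cannot begin until its own release at hour 2. It runs from hour 2 to 2 + 2 = hour 4.
B waits on A (finishes hour 4), so it starts at hour 4 and finishes at 4 + 5 = hour 9.

Working backward from the deadline:
Nothing follows E; the deadline of hour 29 is its only limit. It must start by 29 − 7 = hour 22.
D has to be done before E (must start by hour 22). That means finishing by hour 22, i.e. starting by 22 − 8 = hour 14.
Since D (must start by hour 14) depends on it, C must finish by hour 14. Backing off its 3-hour duration gives a latest start of hour 11.
B feeds into C (must start by hour 11); so B must finish by hour 11 and therefore start by hour 6.
So B can start as early as hour 4 and as late as hour 6, giving 6 − 4 = 2 hours of slack.

2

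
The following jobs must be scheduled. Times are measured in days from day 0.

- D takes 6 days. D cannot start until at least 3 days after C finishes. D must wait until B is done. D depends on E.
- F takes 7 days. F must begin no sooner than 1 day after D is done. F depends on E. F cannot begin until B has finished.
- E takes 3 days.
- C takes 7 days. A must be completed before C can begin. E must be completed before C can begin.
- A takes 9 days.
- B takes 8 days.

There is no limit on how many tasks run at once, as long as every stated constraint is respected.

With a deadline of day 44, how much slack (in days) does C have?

Nothing blocks E, so it runs from day 0 to day 3.
A can start immediately at day 0; it finishes at day 9.
C needs all of A (finishes day 9); E (finishes day 3). That puts its earliest start at day 9; it finishes at 9 + 7 = day 16.

Working backward from the deadline:
Nothing follows F; the deadline of day 44 is its only limit. It must start by 44 − 7 = day 37.
Since F (must start by day 37, minus 1-day gap → day 36) depends on it, D must finish by day 36. Backing off its 6-day duration gives a latest start of day 30.
Since D (must start by day 30, minus 3-day gap → day 27) depends on it, C must finish by day 27. Backing off its 7-day duration gives a latest start of day 20.
So C can start as early as day 9 and as late as day 20, giving 20 − 9 = 11 days of slack.

11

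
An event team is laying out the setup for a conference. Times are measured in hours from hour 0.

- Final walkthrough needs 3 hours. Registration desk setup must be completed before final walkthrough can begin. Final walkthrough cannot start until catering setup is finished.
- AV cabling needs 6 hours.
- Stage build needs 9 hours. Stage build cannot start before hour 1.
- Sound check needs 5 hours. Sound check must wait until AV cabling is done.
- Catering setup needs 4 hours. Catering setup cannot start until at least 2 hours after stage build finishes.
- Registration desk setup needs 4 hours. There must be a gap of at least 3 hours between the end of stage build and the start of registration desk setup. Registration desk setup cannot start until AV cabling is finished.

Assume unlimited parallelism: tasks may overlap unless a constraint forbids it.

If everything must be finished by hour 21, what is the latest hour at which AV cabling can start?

8

To finish by hour 21, final walkthrough (duration 3) must start no later than hour 18.
Registration desk setup feeds into final walkthrough (must start by hour 18); so registration desk setup must finish by hour 18 and therefore start by hour 14.
Sound check has no dependents, so it just needs to finish by hour 21. Starting by 21 − 5 = hour 16 achieves that.
AV cabling must finish in time for registration desk setup (must start by hour 14); sound check (must start by hour 16). The tightest is hour 14, so AV cabling must start by 14 − 6 = hour 8.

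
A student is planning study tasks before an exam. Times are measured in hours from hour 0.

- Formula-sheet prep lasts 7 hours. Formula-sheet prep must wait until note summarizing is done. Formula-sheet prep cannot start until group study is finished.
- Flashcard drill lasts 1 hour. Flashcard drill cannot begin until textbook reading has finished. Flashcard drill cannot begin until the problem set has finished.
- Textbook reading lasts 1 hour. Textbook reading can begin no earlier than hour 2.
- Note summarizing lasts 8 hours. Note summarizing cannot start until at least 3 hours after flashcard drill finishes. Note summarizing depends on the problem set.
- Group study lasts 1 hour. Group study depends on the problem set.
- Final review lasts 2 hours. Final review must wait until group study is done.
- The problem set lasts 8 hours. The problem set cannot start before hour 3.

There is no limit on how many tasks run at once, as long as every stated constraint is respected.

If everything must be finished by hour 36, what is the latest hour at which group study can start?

28

Nothing follows formula-sheet prep; the deadline of hour 36 is its only limit. It must start by 36 − 7 = hour 29.
To finish by hour 36, final review (duration 2) must start no later than hour 34.
Group study must finish in time for formula-sheet prep (must start by hour 29); final review (must start by hour 34). The tightest is hour 29, so group study must start by 29 − 1 = hour 28.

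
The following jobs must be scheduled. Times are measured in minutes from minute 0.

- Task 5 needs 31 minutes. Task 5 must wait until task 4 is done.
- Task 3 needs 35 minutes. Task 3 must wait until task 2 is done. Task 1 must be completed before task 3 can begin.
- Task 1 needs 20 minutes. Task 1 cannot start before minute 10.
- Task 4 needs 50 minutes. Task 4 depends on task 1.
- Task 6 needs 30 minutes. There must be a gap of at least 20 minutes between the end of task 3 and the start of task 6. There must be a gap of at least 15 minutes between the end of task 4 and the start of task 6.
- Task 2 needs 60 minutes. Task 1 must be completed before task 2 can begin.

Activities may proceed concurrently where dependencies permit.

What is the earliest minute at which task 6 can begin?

145

Task 1 cannot begin until its own release at minute 10. It runs from minute 10 to 10 + 20 = minute 30.
After task 1 (finishes minute 30), task 4 can start at minute 30 and finishes at minute 80.
After task 1 (finishes minute 30), task 2 can start at minute 30 and finishes at minute 90.
Task 3 needs all of task 2 (finishes minute 90); task 1 (finishes minute 30). That puts its earliest start at minute 90; it finishes at 90 + 35 = minute 125.
Task 6 waits on task 3 (finishes minute 125, plus 20-minute gap → minute 145); task 4 (finishes minute 80, plus 15-minute gap → minute 95). The latest of these is minute 145, which is the earliest task 6 can start.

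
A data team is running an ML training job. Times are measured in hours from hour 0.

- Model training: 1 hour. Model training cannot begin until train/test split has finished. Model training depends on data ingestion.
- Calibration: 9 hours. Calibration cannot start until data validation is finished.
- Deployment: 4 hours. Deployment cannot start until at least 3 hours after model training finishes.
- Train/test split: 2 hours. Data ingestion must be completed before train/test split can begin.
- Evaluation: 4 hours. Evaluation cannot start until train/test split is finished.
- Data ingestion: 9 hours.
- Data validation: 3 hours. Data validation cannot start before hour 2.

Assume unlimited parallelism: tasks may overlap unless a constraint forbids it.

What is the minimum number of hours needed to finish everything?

19

Data validation cannot begin until its own release at hour 2. It runs from hour 2 to 2 + 3 = hour 5.
Calibration cannot begin until data validation (finishes hour 5). It runs from hour 5 to 5 + 9 = hour 14.
Nothing blocks data ingestion, so it runs from hour 0 to hour 9.
After data ingestion (finishes hour 9), train/test split can start at hour 9 and finishes at hour 11.
Evaluation waits on train/test split (finishes hour 11), so it starts at hour 11 and finishes at 11 + 4 = hour 15.
Model training cannot start until train/test split (finishes hour 11); data ingestion (finishes hour 9). The controlling bound is hour 11, so model training finishes at 11 + 1 = hour 12.
Deployment waits on model training (finishes hour 12, plus 3-hour gap → hour 15), so it starts at hour 15 and finishes at 15 + 4 = hour 19.
All tasks are finished once the last one completes. Finish times: Data ingestion at 9, Data validation at 5, Train/test split at 11, Model training at 12, Evaluation at 15, Calibration at 14, Deployment at 19. The latest is hour 19.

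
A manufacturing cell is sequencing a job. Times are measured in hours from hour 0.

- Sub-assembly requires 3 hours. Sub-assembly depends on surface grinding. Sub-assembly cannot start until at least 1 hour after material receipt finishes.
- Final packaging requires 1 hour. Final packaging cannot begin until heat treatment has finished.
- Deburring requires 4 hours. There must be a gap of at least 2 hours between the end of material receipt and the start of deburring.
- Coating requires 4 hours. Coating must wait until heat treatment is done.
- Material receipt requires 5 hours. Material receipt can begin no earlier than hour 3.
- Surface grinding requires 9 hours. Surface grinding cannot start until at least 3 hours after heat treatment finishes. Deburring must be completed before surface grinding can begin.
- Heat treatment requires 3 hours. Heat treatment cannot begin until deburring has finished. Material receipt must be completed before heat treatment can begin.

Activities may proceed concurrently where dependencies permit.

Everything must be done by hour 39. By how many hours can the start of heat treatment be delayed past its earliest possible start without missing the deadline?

After its own release at hour 3, material receipt can start at hour 3 and finishes at hour 8.
Deburring cannot begin until material receipt (finishes hour 8, plus 2-hour gap → hour 10). It runs from hour 10 to 10 + 4 = hour 14.
Heat treatment has to wait for deburring (finishes hour 14); material receipt (finishes hour 8). The latest of these is hour 14, so heat treatment runs hour 14 to 14 + 3 = hour 17.

Working backward from the deadline:
Sub-assembly has no dependents, so it just needs to finish by hour 39. Starting by 39 − 3 = hour 36 achieves that.
Since sub-assembly (must start by hour 36) depends on it, surface grinding must finish by hour 36. Backing off its 9-hour duration gives a latest start of hour 27.
Coating must finish by hour 39; it takes 4 hours, so it must start by 39 − 4 = hour 35.
Final packaging has no dependents, so it just needs to finish by hour 39. Starting by 39 − 1 = hour 38 achieves that.
Heat treatment must finish in time for surface grinding (must start by hour 27, minus 3-hour gap → hour 24); coating (must start by hour 35); final packaging (must start by hour 38). The tightest is hour 24, so heat treatment must start by 24 − 3 = hour 21.
So heat treatment can start as early as hour 14 and as late as hour 21, giving 21 − 14 = 7 hours of slack.

7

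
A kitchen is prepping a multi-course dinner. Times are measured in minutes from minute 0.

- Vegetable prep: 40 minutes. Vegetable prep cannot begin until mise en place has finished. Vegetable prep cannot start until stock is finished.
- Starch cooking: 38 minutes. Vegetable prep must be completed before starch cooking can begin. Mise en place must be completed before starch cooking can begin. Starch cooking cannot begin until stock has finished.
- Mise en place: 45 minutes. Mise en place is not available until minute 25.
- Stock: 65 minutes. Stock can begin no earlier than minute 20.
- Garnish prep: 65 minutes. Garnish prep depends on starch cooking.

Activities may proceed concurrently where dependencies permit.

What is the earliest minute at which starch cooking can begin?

Stock waits on its own release at minute 20, so it starts at minute 20 and finishes at 20 + 65 = minute 85.
Mise en place cannot begin until its own release at minute 25. It runs from minute 25 to 25 + 45 = minute 70.
Vegetable prep needs all of mise en place (finishes minute 70); stock (finishes minute 85). That puts its earliest start at minute 85; it finishes at 85 + 40 = minute 125.
Starch cooking waits on vegetable prep (finishes minute 125); mise en place (finishes minute 70); stock (finishes minute 85). The latest of these is minute 125, which is the earliest starch cooking can start.

125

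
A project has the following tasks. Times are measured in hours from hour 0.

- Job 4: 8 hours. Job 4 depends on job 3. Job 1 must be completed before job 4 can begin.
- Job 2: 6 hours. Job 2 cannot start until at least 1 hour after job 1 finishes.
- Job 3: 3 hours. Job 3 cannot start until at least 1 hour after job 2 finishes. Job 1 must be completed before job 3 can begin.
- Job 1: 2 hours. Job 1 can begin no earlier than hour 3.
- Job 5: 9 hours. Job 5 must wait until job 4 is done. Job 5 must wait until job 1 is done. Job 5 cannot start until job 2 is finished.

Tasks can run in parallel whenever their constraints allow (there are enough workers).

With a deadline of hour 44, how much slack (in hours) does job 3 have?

Job 1 cannot begin until its own release at hour 3. It runs from hour 3 to 3 + 2 = hour 5.
After job 1 (finishes hour 5, plus 1-hour gap → hour 6), job 2 can start at hour 6 and finishes at hour 12.
Job 3 cannot start until job 2 (finishes hour 12, plus 1-hour gap → hour 13); job 1 (finishes hour 5). The controlling bound is hour 13, so job 3 finishes at 13 + 3 = hour 16.

Working backward from the deadline:
Job 5 has no dependents, so it just needs to finish by hour 44. Starting by 44 − 9 = hour 35 achieves that.
Job 4 feeds into job 5 (must start by hour 35); so job 4 must finish by hour 35 and therefore start by hour 27.
Job 3 must finish before job 4 (must start by hour 27). With a 3-hour duration, job 3 must start by 27 − 3 = hour 24.
So job 3 can start as early as hour 13 and as late as hour 24, giving 24 − 13 = 11 hours of slack.

11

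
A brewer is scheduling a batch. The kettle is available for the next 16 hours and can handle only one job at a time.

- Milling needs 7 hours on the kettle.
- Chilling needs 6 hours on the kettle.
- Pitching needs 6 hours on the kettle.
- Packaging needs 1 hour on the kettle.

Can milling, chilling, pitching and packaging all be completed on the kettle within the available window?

Running back to back, the jobs need 7 + 6 + 6 + 1 = 20 hours on the kettle.
Since 20 > 16, they cannot all fit.

No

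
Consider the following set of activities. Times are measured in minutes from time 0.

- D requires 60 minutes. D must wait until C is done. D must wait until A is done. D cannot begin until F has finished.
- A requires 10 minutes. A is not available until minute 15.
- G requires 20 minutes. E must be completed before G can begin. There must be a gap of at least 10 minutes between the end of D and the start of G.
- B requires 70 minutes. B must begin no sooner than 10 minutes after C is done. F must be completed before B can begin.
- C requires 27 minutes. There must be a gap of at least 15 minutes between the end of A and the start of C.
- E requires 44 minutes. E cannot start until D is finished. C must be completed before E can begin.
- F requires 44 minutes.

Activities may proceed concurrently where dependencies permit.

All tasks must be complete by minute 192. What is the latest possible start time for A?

B must finish by minute 192; it takes 70 minutes, so it must start by 192 − 70 = minute 122.
G has no dependents, so it just needs to finish by minute 192. Starting by 192 − 20 = minute 172 achieves that.
E feeds into G (must start by minute 172); so E must finish by minute 172 and therefore start by minute 128.
D feeds E (must start by minute 128); G (must start by minute 172, minus 10-minute gap → minute 162). Taking the minimum, D must finish by minute 128 and start by 128 − 60 = minute 68.
C must finish in time for B (must start by minute 122, minus 10-minute gap → minute 112); D (must start by minute 68); E (must start by minute 128). The tightest is minute 68, so C must start by 68 − 27 = minute 41.
A has several dependents: C (must start by minute 41, minus 15-minute gap → minute 26); D (must start by minute 68). The earliest of those limits is minute 26, so A must start by 26 − 10 = minute 16.

16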